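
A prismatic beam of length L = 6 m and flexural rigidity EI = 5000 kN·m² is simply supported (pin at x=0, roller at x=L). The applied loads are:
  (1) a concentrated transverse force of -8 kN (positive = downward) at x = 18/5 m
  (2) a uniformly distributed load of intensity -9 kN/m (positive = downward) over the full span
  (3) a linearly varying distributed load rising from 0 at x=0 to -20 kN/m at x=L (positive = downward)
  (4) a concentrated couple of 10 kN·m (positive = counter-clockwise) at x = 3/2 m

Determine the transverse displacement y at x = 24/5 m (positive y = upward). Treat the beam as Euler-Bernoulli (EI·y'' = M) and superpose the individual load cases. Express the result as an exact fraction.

Load 1 — point force P=-8 kN at a=18/5 m (b=L-a=12/5):
  y_1 = -Pa(L-x)(2Lx-a²-x²)/(6LEI)  [x>a] = -(-8)·(18/5)·(6-(24/5))·(2·6·(24/5)-(18/5)²-(24/5)²)/(6·6·5000) = 324/78125 m
Load 2 — uniform load w=-9 kN/m over full span:
  y_2 = -wx(L³-2Lx²+x³)/(24EI) = -(-9)·(24/5)·(6³-2·6·(24/5)²+(24/5)³)/(24·5000) = 7047/390625 m
Load 3 — triangular load w₀=-20 kN/m (0→w₀ over full span):
  y_3 = -w₀x(7L⁴-10L²x²+3x⁴)/(360LEI) = -(-20)·(24/5)·(7·6⁴-10·6²·(24/5)²+3·(24/5)⁴)/(360·6·5000) = 41148/1953125 m
Load 4 — applied couple M₀=10 kN·m at a=3/2 m (b=L-a=9/2):
  y_4 = (M₀x³/(6L)-M₀(x-a)²/2+C₁x)/EI  [x>a] with C₁=M₀(3b²-L²)/(6L)=55/8 = (10·(24/5)³/(6·6)-10·((24/5)-(3/2))²/2+(55/8)·(24/5))/5000 = 927/500000 m
Superposition: y = Σ y_i = 2819331/62500000 m ≈ 0.045109 m

y(24/5) = 2819331/62500000 m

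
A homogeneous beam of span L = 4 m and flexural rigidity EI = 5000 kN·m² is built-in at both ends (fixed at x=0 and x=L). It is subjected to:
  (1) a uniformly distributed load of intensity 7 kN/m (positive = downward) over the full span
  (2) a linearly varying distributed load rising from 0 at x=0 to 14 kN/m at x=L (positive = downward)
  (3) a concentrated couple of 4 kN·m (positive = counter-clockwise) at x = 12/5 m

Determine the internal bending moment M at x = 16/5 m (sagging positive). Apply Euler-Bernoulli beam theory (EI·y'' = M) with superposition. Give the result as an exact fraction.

Load 1 — uniform load w=7 kN/m over full span:
  M_1 = wLx/2 - wL²/12 - wx²/2 = 7·4·(16/5)/2 - 7·4²/12 - 7·(16/5)²/2 = -28/75 kN·m
Load 2 — triangular load w₀=14 kN/m (0→w₀ over full span):
  M_2 = 3w₀Lx/20 - w₀L²/30 - w₀x³/(6L) = 3·14·4·(16/5)/20 - 14·4²/30 - 14·(16/5)³/(6·4) = 112/375 kN·m
Load 3 — applied couple M₀=4 kN·m at a=12/5 m (b=L-a=8/5):
  M_3 = R_Ax - M_A - M₀  [x>a] with R_A=36/25, M_A=32/25 = (36/25)·(16/5) - (32/25) - 4 = -84/125 kN·m
Superposition: M = Σ M_i = -56/75 kN·m ≈ -0.746667 kN·m

M(16/5) = -56/75 kN·m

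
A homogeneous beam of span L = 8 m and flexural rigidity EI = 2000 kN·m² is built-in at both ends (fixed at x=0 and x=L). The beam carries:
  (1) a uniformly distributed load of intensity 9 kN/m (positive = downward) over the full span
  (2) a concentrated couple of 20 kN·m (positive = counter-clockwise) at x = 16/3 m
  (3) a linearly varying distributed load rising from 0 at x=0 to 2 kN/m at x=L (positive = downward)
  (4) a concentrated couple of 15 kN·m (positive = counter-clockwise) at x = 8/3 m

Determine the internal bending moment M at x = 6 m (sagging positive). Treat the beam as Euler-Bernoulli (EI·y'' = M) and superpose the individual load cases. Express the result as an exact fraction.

Load 1 — uniform load w=9 kN/m over full span:
  M_1 = wLx/2 - wL²/12 - wx²/2 = 9·8·6/2 - 9·8²/12 - 9·6²/2 = 6 kN·m
Load 2 — applied couple M₀=20 kN·m at a=16/3 m (b=L-a=8/3):
  M_2 = R_Ax - M_A - M₀  [x>a] with R_A=10/3, M_A=20/3 = (10/3)·6 - (20/3) - 20 = -20/3 kN·m
Load 3 — triangular load w₀=2 kN/m (0→w₀ over full span):
  M_3 = 3w₀Lx/20 - w₀L²/30 - w₀x³/(6L) = 3·2·8·6/20 - 2·8²/30 - 2·6³/(6·8) = 17/15 kN·m
Load 4 — applied couple M₀=15 kN·m at a=8/3 m (b=L-a=16/3):
  M_4 = R_Ax - M_A - M₀  [x>a] with R_A=5/2, M_A=0 = (5/2)·6 - 0 - 15 = 0 kN·m
Superposition: M = Σ M_i = 7/15 kN·m ≈ 0.466667 kN·m

M(6) = 7/15 kN·m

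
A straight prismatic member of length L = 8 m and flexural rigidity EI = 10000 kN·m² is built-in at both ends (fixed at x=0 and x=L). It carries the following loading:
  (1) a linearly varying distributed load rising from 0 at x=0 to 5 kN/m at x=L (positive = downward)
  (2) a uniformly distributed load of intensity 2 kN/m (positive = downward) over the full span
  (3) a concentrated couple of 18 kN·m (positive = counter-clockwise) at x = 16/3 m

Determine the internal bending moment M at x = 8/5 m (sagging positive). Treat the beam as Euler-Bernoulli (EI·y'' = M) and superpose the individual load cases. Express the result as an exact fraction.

M(8/5) = -78/25 kN·m

Load 1 — triangular load w₀=5 kN/m (0→w₀ over full span):
  M_1 = 3w₀Lx/20 - w₀L²/30 - w₀x³/(6L) = 3·5·8·(8/5)/20 - 5·8²/30 - 5·(8/5)³/(6·8) = -112/75 kN·m
Load 2 — uniform load w=2 kN/m over full span:
  M_2 = wLx/2 - wL²/12 - wx²/2 = 2·8·(8/5)/2 - 2·8²/12 - 2·(8/5)²/2 = -32/75 kN·m
Load 3 — applied couple M₀=18 kN·m at a=16/3 m (b=L-a=8/3):
  M_3 = R_Ax - M_A  [x≤a] with R_A=3, M_A=6 = 3·(8/5) - 6 = -6/5 kN·m
Superposition: M = Σ M_i = -78/25 kN·m ≈ -3.120000 kN·m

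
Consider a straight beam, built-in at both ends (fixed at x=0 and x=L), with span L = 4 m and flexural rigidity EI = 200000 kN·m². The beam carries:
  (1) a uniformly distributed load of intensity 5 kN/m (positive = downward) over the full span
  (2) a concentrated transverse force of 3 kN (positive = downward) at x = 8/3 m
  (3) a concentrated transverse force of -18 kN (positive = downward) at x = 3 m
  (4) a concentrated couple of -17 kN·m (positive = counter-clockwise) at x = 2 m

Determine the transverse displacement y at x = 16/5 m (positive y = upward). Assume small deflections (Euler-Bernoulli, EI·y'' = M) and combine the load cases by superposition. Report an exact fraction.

y(16/5) = -2081/675000000 m

Load 1 — uniform load w=5 kN/m over full span:
  y_1 = -wx²(L-x)²/(24EI) = -5·(16/5)²·(4-(16/5))²/(24·200000) = -8/1171875 m
Load 2 — point force P=3 kN at a=8/3 m (b=L-a=4/3):
  y_2 = -Pa²(L-x)²(3bL-(3b+a)(L-x))/(6L³EI)  [x>a] = -3·(8/3)²·(4-(16/5))²·(3·(4/3)·4-(3·(4/3)+(8/3))·(4-(16/5)))/(6·4³·200000) = -4/2109375 m
Load 3 — point force P=-18 kN at a=3 m (b=L-a=1):
  y_3 = -Pa²(L-x)²(3bL-(3b+a)(L-x))/(6L³EI)  [x>a] = -(-18)·3²·(4-(16/5))²·(3·1·4-(3·1+3)·(4-(16/5)))/(6·4³·200000) = 243/25000000 m
Load 4 — applied couple M₀=-17 kN·m at a=2 m (b=L-a=2):
  y_4 = (R_Ax³/6 - M_Ax²/2 - M₀(x-a)²/2)/EI  [x>a] with R_A=-51/8, M_A=-17/4 = ((-51/8)·(16/5)³/6 - (-17/4)·(16/5)²/2 - (-17)·((16/5)-2)²/2)/200000 = -51/12500000 m
Superposition: y = Σ y_i = -2081/675000000 m ≈ -0.000003 m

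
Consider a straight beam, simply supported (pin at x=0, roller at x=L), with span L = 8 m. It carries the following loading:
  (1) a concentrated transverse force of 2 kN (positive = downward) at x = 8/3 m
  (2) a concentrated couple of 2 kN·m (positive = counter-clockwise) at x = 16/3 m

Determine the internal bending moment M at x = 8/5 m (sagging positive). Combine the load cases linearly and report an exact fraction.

Load 1 — point force P=2 kN at a=8/3 m (b=L-a=16/3):
  M_1 = Pbx/L  [x≤a] = 2·(16/3)·(8/5)/8 = 32/15 kN·m
Load 2 — applied couple M₀=2 kN·m at a=16/3 m (b=L-a=8/3):
  M_2 = M₀x/L  [x≤a] = 2·(8/5)/8 = 2/5 kN·m
Superposition: M = Σ M_i = 38/15 kN·m ≈ 2.533333 kN·m

M(8/5) = 38/15 kN·m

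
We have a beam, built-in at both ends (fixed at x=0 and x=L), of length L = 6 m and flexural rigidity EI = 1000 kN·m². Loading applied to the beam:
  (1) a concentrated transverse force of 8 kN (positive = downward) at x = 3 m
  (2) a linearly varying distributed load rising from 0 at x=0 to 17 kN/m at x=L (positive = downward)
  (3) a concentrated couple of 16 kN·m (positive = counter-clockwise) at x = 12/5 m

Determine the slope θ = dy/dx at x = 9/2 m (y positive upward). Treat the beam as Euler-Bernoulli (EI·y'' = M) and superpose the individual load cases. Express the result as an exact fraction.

θ(9/2) = 101391/6400000 rad

Load 1 — point force P=8 kN at a=3 m (b=L-a=3):
  θ_1 = Pa²(L-x)(2bL-(3b+a)(L-x))/(2L³EI)  [x>a] = 8·3²·(6-(9/2))·(2·3·6-(3·3+3)·(6-(9/2)))/(2·6³·1000) = 9/2000 rad
Load 2 — triangular load w₀=17 kN/m (0→w₀ over full span):
  θ_2 = -w₀(2x(L-x)(L-2x)(x+2L)+x²(L-x)²)/(120LEI) = -17·(2·(9/2)·(6-(9/2))·(6-2·(9/2))·((9/2)+2·6)+(9/2)²·(6-(9/2))²)/(120·6·1000) = 18819/1280000 rad
Load 3 — applied couple M₀=16 kN·m at a=12/5 m (b=L-a=18/5):
  θ_3 = (R_Ax²/2 - M_Ax - M₀(x-a))/EI  [x>a] with R_A=96/25, M_A=48/25 = ((96/25)·(9/2)²/2 - (48/25)·(9/2) - 16·((9/2)-(12/5)))/1000 = -21/6250 rad
Superposition: θ = Σ θ_i = 101391/6400000 rad ≈ 0.015842 rad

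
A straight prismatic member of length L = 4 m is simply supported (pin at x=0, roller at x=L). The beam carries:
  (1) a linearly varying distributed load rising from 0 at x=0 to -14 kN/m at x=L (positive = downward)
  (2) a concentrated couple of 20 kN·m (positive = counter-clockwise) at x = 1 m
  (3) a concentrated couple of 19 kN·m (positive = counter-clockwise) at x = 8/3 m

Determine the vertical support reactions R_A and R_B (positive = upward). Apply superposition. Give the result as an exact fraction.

Load 1 — triangular load w₀=-14 kN/m (0→w₀ over full span):
  R_A = w₀L/6 = (-14)·4/6 = -28/3 kN
  R_B = w₀L/3 = (-14)·4/3 = -56/3 kN
Load 2 — applied couple M₀=20 kN·m at a=1 m (b=L-a=3):
  R_A = M₀/L = 20/4 = 5 kN
  R_B = -M₀/L = -20/4 = -5 kN
Load 3 — applied couple M₀=19 kN·m at a=8/3 m (b=L-a=4/3):
  R_A = M₀/L = 19/4 kN
  R_B = -M₀/L = -19/4 kN
Superposition: R_A = 5/12 kN, R_B = -341/12 kN

R_A = 5/12 kN, R_B = -341/12 kN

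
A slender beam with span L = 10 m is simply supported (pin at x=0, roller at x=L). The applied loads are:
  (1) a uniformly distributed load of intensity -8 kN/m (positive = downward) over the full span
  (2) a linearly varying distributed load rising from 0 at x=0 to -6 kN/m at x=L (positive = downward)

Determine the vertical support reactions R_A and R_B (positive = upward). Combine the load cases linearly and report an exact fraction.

Load 1 — uniform load w=-8 kN/m over full span:
  R_A = wL/2 = (-8)·10/2 = -40 kN
  R_B = wL/2 = (-8)·10/2 = -40 kN
Load 2 — triangular load w₀=-6 kN/m (0→w₀ over full span):
  R_A = w₀L/6 = (-6)·10/6 = -10 kN
  R_B = w₀L/3 = (-6)·10/3 = -20 kN
Superposition: R_A = -50 kN, R_B = -60 kN

R_A = -50 kN, R_B = -60 kN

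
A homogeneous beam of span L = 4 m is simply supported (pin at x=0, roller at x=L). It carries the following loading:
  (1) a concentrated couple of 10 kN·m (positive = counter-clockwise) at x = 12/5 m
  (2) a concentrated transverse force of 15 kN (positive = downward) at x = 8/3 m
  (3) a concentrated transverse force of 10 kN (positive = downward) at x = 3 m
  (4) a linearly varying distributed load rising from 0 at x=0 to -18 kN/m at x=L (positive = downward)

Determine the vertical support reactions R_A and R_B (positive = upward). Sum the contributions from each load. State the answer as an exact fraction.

R_A = -2 kN, R_B = -9 kN

Load 1 — applied couple M₀=10 kN·m at a=12/5 m (b=L-a=8/5):
  R_A = M₀/L = 10/4 = 5/2 kN
  R_B = -M₀/L = -10/4 = -5/2 kN
Load 2 — point force P=15 kN at a=8/3 m (b=L-a=4/3):
  R_A = Pb/L = 15·(4/3)/4 = 5 kN
  R_B = Pa/L = 15·(8/3)/4 = 10 kN
Load 3 — point force P=10 kN at a=3 m (b=L-a=1):
  R_A = Pb/L = 10·1/4 = 5/2 kN
  R_B = Pa/L = 10·3/4 = 15/2 kN
Load 4 — triangular load w₀=-18 kN/m (0→w₀ over full span):
  R_A = w₀L/6 = (-18)·4/6 = -12 kN
  R_B = w₀L/3 = (-18)·4/3 = -24 kN
Superposition: R_A = -2 kN, R_B = -9 kN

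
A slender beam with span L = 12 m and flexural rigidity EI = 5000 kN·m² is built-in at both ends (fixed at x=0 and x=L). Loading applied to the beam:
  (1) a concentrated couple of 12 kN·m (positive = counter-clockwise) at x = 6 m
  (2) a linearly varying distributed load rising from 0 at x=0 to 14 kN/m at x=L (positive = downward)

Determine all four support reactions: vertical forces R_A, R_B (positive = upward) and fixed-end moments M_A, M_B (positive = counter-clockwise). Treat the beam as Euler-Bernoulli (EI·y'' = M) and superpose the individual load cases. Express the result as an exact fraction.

R_A = 267/10 kN, M_A = 351/5 kN·m, R_B = 573/10 kN, M_B = -489/5 kN·m

Load 1 — applied couple M₀=12 kN·m at a=6 m (b=L-a=6):
  R_A = 6M₀ab/L³ = 6·12·6·6/12³ = 3/2 kN
  M_A = M₀b(2a-b)/L² = 12·6·(2·6-6)/12² = 3 kN·m
  R_B = -6M₀ab/L³ = -6·12·6·6/12³ = -3/2 kN
  M_B = M₀a(2b-a)/L² = 12·6·(2·6-6)/12² = 3 kN·m
Load 2 — triangular load w₀=14 kN/m (0→w₀ over full span):
  R_A = 3w₀L/20 = 3·14·12/20 = 126/5 kN
  M_A = w₀L²/30 = 14·12²/30 = 336/5 kN·m
  R_B = 7w₀L/20 = 7·14·12/20 = 294/5 kN
  M_B = -w₀L²/20 = -14·12²/20 = -504/5 kN·m
Superposition: R_A = 267/10 kN, M_A = 351/5 kN·m, R_B = 573/10 kN, M_B = -489/5 kN·m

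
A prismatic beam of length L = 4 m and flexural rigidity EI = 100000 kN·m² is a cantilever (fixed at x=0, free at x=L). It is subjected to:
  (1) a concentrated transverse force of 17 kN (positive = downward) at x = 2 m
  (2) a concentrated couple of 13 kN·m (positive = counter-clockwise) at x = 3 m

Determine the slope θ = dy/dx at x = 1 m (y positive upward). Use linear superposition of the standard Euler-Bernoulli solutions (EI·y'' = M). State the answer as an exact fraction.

Load 1 — point force P=17 kN at a=2 m (b=L-a=2):
  θ_1 = -Px(2a-x)/(2EI)  [x≤a] = -17·1·(2·2-1)/(2·100000) = -51/200000 rad
Load 2 — applied couple M₀=13 kN·m at a=3 m (b=L-a=1):
  θ_2 = M₀x/EI  [x≤a] = 13·1/100000 = 13/100000 rad
Superposition: θ = Σ θ_i = -1/8000 rad ≈ -0.000125 rad

θ(1) = -1/8000 rad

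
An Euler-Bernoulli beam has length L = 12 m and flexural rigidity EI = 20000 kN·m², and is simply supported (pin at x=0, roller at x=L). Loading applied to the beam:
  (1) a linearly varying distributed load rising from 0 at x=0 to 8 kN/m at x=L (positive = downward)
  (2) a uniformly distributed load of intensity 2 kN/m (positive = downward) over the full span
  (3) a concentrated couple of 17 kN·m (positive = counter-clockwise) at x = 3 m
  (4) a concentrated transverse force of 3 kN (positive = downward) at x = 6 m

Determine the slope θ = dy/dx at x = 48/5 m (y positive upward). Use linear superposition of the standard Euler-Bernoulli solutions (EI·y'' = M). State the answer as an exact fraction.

θ(48/5) = 1728667/100000000 rad

Load 1 — triangular load w₀=8 kN/m (0→w₀ over full span):
  θ_1 = -w₀(7L⁴-30L²x²+15x⁴)/(360LEI) = -8·(7·12⁴-30·12²·(48/5)²+15·(48/5)⁴)/(360·12·20000) = 4542/390625 rad
Load 2 — uniform load w=2 kN/m over full span:
  θ_2 = -w(L³-6Lx²+4x³)/(24EI) = -2·(12³-6·12·(48/5)²+4·(48/5)³)/(24·20000) = 891/156250 rad
Load 3 — applied couple M₀=17 kN·m at a=3 m (b=L-a=9):
  θ_3 = (M₀x²/(2L)-M₀(x-a)+C₁)/EI  [x>a] with C₁=M₀(3b²-L²)/(6L)=187/8 = (17·(48/5)²/(2·12)-17·((48/5)-3)+(187/8))/20000 = -4709/4000000 rad
Load 4 — point force P=3 kN at a=6 m (b=L-a=6):
  θ_4 = -Pa(2L²-6Lx+3x²+a²)/(6LEI)  [x>a] = -3·6·(2·12²-6·12·(48/5)+3·(48/5)²+6²)/(6·12·20000) = 567/500000 rad
Superposition: θ = Σ θ_i = 1728667/100000000 rad ≈ 0.017287 rad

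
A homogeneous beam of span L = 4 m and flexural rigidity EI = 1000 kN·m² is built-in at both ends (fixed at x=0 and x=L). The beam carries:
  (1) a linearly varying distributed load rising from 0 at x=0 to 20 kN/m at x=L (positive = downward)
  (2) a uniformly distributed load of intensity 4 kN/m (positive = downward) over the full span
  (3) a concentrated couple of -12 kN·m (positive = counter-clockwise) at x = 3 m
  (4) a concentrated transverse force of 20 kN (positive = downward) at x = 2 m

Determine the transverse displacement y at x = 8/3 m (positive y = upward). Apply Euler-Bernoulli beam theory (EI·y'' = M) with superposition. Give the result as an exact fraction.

y(8/3) = -911/91125 m

Load 1 — triangular load w₀=20 kN/m (0→w₀ over full span):
  y_1 = -w₀x²(L-x)²(x+2L)/(120LEI) = -20·(8/3)²·(4-(8/3))²·((8/3)+2·4)/(120·4·1000) = -512/91125 m
Load 2 — uniform load w=4 kN/m over full span:
  y_2 = -wx²(L-x)²/(24EI) = -4·(8/3)²·(4-(8/3))²/(24·1000) = -64/30375 m
Load 3 — applied couple M₀=-12 kN·m at a=3 m (b=L-a=1):
  y_3 = (R_Ax³/6 - M_Ax²/2)/EI  [x≤a] with R_A=-27/8, M_A=-15/4 = ((-27/8)·(8/3)³/6 - (-15/4)·(8/3)²/2)/1000 = 1/375 m
Load 4 — point force P=20 kN at a=2 m (b=L-a=2):
  y_4 = -Pa²(L-x)²(3bL-(3b+a)(L-x))/(6L³EI)  [x>a] = -20·2²·(4-(8/3))²·(3·2·4-(3·2+2)·(4-(8/3)))/(6·4³·1000) = -2/405 m
Superposition: y = Σ y_i = -911/91125 m ≈ -0.009997 m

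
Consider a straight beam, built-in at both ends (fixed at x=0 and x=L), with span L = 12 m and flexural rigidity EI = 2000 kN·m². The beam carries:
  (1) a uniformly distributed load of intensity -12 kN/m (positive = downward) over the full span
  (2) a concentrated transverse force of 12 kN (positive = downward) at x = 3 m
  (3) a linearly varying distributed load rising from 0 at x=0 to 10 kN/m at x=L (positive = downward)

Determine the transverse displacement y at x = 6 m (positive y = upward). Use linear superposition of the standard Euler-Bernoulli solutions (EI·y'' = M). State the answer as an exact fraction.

y(6) = 81/500 m

Load 1 — uniform load w=-12 kN/m over full span:
  y_1 = -wx²(L-x)²/(24EI) = -(-12)·6²·(12-6)²/(24·2000) = 81/250 m
Load 2 — point force P=12 kN at a=3 m (b=L-a=9):
  y_2 = -Pa²(L-x)²(3bL-(3b+a)(L-x))/(6L³EI)  [x>a] = -12·3²·(12-6)²·(3·9·12-(3·9+3)·(12-6))/(6·12³·2000) = -27/1000 m
Load 3 — triangular load w₀=10 kN/m (0→w₀ over full span):
  y_3 = -w₀x²(L-x)²(x+2L)/(120LEI) = -10·6²·(12-6)²·(6+2·12)/(120·12·2000) = -27/200 m
Superposition: y = Σ y_i = 81/500 m ≈ 0.162000 m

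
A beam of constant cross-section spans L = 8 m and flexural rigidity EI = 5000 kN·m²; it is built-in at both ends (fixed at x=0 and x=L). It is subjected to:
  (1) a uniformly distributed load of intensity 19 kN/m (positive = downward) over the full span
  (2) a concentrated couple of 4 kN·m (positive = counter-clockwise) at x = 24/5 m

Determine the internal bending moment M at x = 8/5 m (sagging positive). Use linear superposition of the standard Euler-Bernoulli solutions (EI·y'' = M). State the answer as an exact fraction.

Load 1 — uniform load w=19 kN/m over full span:
  M_1 = wLx/2 - wL²/12 - wx²/2 = 19·8·(8/5)/2 - 19·8²/12 - 19·(8/5)²/2 = -304/75 kN·m
Load 2 — applied couple M₀=4 kN·m at a=24/5 m (b=L-a=16/5):
  M_2 = R_Ax - M_A  [x≤a] with R_A=18/25, M_A=32/25 = (18/25)·(8/5) - (32/25) = -16/125 kN·m
Superposition: M = Σ M_i = -1568/375 kN·m ≈ -4.181333 kN·m

M(8/5) = -1568/375 kN·m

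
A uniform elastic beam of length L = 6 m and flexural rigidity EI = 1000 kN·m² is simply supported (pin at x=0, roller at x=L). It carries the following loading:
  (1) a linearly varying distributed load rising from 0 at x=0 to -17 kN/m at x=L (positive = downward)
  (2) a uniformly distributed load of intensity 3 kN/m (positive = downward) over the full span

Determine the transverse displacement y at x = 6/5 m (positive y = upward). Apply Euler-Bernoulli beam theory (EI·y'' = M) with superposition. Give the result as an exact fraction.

Load 1 — triangular load w₀=-17 kN/m (0→w₀ over full span):
  y_1 = -w₀x(7L⁴-10L²x²+3x⁴)/(360LEI) = -(-17)·(6/5)·(7·6⁴-10·6²·(6/5)²+3·(6/5)⁴)/(360·6·1000) = 157896/1953125 m
Load 2 — uniform load w=3 kN/m over full span:
  y_2 = -wx(L³-2Lx²+x³)/(24EI) = -3·(6/5)·(6³-2·6·(6/5)²+(6/5)³)/(24·1000) = -2349/78125 m
Superposition: y = Σ y_i = 99171/1953125 m ≈ 0.050776 m

y(6/5) = 99171/1953125 m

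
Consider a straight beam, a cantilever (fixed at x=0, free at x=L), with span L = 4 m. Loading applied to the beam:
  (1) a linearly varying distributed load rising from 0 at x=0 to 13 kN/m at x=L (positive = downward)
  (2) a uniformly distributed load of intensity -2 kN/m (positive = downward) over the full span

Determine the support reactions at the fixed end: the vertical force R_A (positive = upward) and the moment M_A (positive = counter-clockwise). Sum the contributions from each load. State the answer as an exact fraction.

R_A = 18 kN, M_A = 160/3 kN·m

Load 1 — triangular load w₀=13 kN/m (0→w₀ over full span):
  R_A = w₀L/2 = 13·4/2 = 26 kN
  M_A = w₀L²/3 = 13·4²/3 = 208/3 kN·m
Load 2 — uniform load w=-2 kN/m over full span:
  R_A = wL = (-2)·4 = -8 kN
  M_A = wL²/2 = (-2)·4²/2 = -16 kN·m
Superposition: R_A = 18 kN, M_A = 160/3 kN·m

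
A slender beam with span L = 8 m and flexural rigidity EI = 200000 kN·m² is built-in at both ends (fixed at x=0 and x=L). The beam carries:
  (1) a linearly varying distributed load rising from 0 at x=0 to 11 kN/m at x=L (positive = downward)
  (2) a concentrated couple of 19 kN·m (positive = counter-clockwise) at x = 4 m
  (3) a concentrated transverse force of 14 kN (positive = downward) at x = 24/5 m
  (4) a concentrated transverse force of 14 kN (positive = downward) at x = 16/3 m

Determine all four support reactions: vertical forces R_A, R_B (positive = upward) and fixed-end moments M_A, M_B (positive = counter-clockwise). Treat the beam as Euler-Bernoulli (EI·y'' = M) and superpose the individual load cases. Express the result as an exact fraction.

Load 1 — triangular load w₀=11 kN/m (0→w₀ over full span):
  R_A = 3w₀L/20 = 3·11·8/20 = 66/5 kN
  M_A = w₀L²/30 = 11·8²/30 = 352/15 kN·m
  R_B = 7w₀L/20 = 7·11·8/20 = 154/5 kN
  M_B = -w₀L²/20 = -11·8²/20 = -176/5 kN·m
Load 2 — applied couple M₀=19 kN·m at a=4 m (b=L-a=4):
  R_A = 6M₀ab/L³ = 6·19·4·4/8³ = 57/16 kN
  M_A = M₀b(2a-b)/L² = 19·4·(2·4-4)/8² = 19/4 kN·m
  R_B = -6M₀ab/L³ = -6·19·4·4/8³ = -57/16 kN
  M_B = M₀a(2b-a)/L² = 19·4·(2·4-4)/8² = 19/4 kN·m
Load 3 — point force P=14 kN at a=24/5 m (b=L-a=16/5):
  R_A = Pb²(3a+b)/L³ = 14·(16/5)²·(3·(24/5)+(16/5))/8³ = 616/125 kN
  M_A = Pab²/L² = 14·(24/5)·(16/5)²/8² = 1344/125 kN·m
  R_B = Pa²(a+3b)/L³ = 14·(24/5)²·((24/5)+3·(16/5))/8³ = 1134/125 kN
  M_B = -Pa²b/L² = -14·(24/5)²·(16/5)/8² = -2016/125 kN·m
Load 4 — point force P=14 kN at a=16/3 m (b=L-a=8/3):
  R_A = Pb²(3a+b)/L³ = 14·(8/3)²·(3·(16/3)+(8/3))/8³ = 98/27 kN
  M_A = Pab²/L² = 14·(16/3)·(8/3)²/8² = 224/27 kN·m
  R_B = Pa²(a+3b)/L³ = 14·(16/3)²·((16/3)+3·(8/3))/8³ = 280/27 kN
  M_B = -Pa²b/L² = -14·(16/3)²·(8/3)/8² = -448/27 kN·m
Superposition: R_A = 1367287/54000 kN, M_A = 638077/13500 kN·m, R_B = 2520713/54000 kN, M_B = -852803/13500 kN·m

R_A = 1367287/54000 kN, M_A = 638077/13500 kN·m, R_B = 2520713/54000 kN, M_B = -852803/13500 kN·m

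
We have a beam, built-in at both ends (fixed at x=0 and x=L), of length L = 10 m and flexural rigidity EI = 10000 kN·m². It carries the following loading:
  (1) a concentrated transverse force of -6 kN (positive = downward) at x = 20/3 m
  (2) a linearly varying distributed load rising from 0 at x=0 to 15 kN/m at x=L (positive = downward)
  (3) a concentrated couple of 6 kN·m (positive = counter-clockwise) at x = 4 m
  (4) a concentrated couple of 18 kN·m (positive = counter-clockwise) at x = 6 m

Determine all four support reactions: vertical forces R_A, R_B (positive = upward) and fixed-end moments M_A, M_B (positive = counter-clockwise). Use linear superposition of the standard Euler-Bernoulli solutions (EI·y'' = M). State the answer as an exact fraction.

Load 1 — point force P=-6 kN at a=20/3 m (b=L-a=10/3):
  R_A = Pb²(3a+b)/L³ = (-6)·(10/3)²·(3·(20/3)+(10/3))/10³ = -14/9 kN
  M_A = Pab²/L² = (-6)·(20/3)·(10/3)²/10² = -40/9 kN·m
  R_B = Pa²(a+3b)/L³ = (-6)·(20/3)²·((20/3)+3·(10/3))/10³ = -40/9 kN
  M_B = -Pa²b/L² = -(-6)·(20/3)²·(10/3)/10² = 80/9 kN·m
Load 2 — triangular load w₀=15 kN/m (0→w₀ over full span):
  R_A = 3w₀L/20 = 3·15·10/20 = 45/2 kN
  M_A = w₀L²/30 = 15·10²/30 = 50 kN·m
  R_B = 7w₀L/20 = 7·15·10/20 = 105/2 kN
  M_B = -w₀L²/20 = -15·10²/20 = -75 kN·m
Load 3 — applied couple M₀=6 kN·m at a=4 m (b=L-a=6):
  R_A = 6M₀ab/L³ = 6·6·4·6/10³ = 108/125 kN
  M_A = M₀b(2a-b)/L² = 6·6·(2·4-6)/10² = 18/25 kN·m
  R_B = -6M₀ab/L³ = -6·6·4·6/10³ = -108/125 kN
  M_B = M₀a(2b-a)/L² = 6·4·(2·6-4)/10² = 48/25 kN·m
Load 4 — applied couple M₀=18 kN·m at a=6 m (b=L-a=4):
  R_A = 6M₀ab/L³ = 6·18·6·4/10³ = 324/125 kN
  M_A = M₀b(2a-b)/L² = 18·4·(2·6-4)/10² = 144/25 kN·m
  R_B = -6M₀ab/L³ = -6·18·6·4/10³ = -324/125 kN
  M_B = M₀a(2b-a)/L² = 18·6·(2·4-6)/10² = 54/25 kN·m
Superposition: R_A = 54901/2250 kN, M_A = 11708/225 kN·m, R_B = 100349/2250 kN, M_B = -13957/225 kN·m

R_A = 54901/2250 kN, M_A = 11708/225 kN·m, R_B = 100349/2250 kN, M_B = -13957/225 kN·m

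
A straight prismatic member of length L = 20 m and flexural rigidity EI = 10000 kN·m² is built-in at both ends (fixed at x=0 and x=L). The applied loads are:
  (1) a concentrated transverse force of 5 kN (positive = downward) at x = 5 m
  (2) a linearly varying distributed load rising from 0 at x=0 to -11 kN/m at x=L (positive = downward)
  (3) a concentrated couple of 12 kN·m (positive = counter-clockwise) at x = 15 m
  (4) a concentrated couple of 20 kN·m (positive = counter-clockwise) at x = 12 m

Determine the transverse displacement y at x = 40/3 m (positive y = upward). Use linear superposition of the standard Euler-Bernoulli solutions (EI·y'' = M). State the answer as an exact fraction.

y(40/3) = 519451/2916000 m

Load 1 — point force P=5 kN at a=5 m (b=L-a=15):
  y_1 = -Pa²(L-x)²(3bL-(3b+a)(L-x))/(6L³EI)  [x>a] = -5·5²·(20-(40/3))²·(3·15·20-(3·15+5)·(20-(40/3)))/(6·20³·10000) = -17/2592 m
Load 2 — triangular load w₀=-11 kN/m (0→w₀ over full span):
  y_2 = -w₀x²(L-x)²(x+2L)/(120LEI) = -(-11)·(40/3)²·(20-(40/3))²·((40/3)+2·20)/(120·20·10000) = 704/3645 m
Load 3 — applied couple M₀=12 kN·m at a=15 m (b=L-a=5):
  y_3 = (R_Ax³/6 - M_Ax²/2)/EI  [x≤a] with R_A=27/40, M_A=15/4 = ((27/40)·(40/3)³/6 - (15/4)·(40/3)²/2)/10000 = -1/150 m
Load 4 — applied couple M₀=20 kN·m at a=12 m (b=L-a=8):
  y_4 = (R_Ax³/6 - M_Ax²/2 - M₀(x-a)²/2)/EI  [x>a] with R_A=36/25, M_A=32/5 = ((36/25)·(40/3)³/6 - (32/5)·(40/3)²/2 - 20·((40/3)-12)²/2)/10000 = -2/1125 m
Superposition: y = Σ y_i = 519451/2916000 m ≈ 0.178138 m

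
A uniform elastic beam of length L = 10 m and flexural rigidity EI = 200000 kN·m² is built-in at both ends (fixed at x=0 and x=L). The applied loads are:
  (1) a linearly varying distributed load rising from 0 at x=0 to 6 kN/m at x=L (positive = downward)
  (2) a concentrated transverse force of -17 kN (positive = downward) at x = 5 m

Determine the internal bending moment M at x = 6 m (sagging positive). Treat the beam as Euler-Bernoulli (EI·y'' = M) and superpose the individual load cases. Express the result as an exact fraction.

Load 1 — triangular load w₀=6 kN/m (0→w₀ over full span):
  M_1 = 3w₀Lx/20 - w₀L²/30 - w₀x³/(6L) = 3·6·10·6/20 - 6·10²/30 - 6·6³/(6·10) = 62/5 kN·m
Load 2 — point force P=-17 kN at a=5 m (b=L-a=5):
  M_2 = Pa²(a+3b)(L-x)/L³ - Pa²b/L²  [x>a] = (-17)·5²·(5+3·5)·(10-6)/10³ - (-17)·5²·5/10² = -51/4 kN·m
Superposition: M = Σ M_i = -7/20 kN·m ≈ -0.350000 kN·m

M(6) = -7/20 kN·m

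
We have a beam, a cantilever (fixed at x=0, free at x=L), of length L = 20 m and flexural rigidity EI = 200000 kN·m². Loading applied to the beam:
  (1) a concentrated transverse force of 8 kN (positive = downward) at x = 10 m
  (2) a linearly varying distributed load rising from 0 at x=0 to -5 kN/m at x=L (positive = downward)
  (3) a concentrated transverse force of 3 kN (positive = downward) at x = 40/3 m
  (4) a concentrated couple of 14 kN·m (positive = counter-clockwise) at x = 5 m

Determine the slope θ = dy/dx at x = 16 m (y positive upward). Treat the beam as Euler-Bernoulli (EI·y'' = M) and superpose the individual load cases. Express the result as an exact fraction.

Load 1 — point force P=8 kN at a=10 m (b=L-a=10):
  θ_1 = -Pa²/(2EI)  [x>a] = -8·10²/(2·200000) = -1/500 rad
Load 2 — triangular load w₀=-5 kN/m (0→w₀ over full span):
  θ_2 = (w₀Lx²/4-w₀L²x/3-w₀x⁴/(24L))/EI = ((-5)·20·16²/4-(-5)·20²·16/3-(-5)·16⁴/(24·20))/200000 = 232/9375 rad
Load 3 — point force P=3 kN at a=40/3 m (b=L-a=20/3):
  θ_3 = -Pa²/(2EI)  [x>a] = -3·(40/3)²/(2·200000) = -1/750 rad
Load 4 — applied couple M₀=14 kN·m at a=5 m (b=L-a=15):
  θ_4 = M₀a/EI  [x>a] = 14·5/200000 = 7/20000 rad
Superposition: θ = Σ θ_i = 6529/300000 rad ≈ 0.021763 rad

θ(16) = 6529/300000 rad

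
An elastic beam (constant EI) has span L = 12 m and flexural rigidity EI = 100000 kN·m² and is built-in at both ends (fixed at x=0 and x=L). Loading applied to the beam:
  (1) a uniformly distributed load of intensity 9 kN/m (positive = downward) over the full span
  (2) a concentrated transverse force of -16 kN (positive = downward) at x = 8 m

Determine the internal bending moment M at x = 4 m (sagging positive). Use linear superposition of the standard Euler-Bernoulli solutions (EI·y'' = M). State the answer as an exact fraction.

M(4) = 908/27 kN·m

Load 1 — uniform load w=9 kN/m over full span:
  M_1 = wLx/2 - wL²/12 - wx²/2 = 9·12·4/2 - 9·12²/12 - 9·4²/2 = 36 kN·m
Load 2 — point force P=-16 kN at a=8 m (b=L-a=4):
  M_2 = Pb²(3a+b)x/L³ - Pab²/L²  [x≤a] = (-16)·4²·(3·8+4)·4/12³ - (-16)·8·4²/12² = -64/27 kN·m
Superposition: M = Σ M_i = 908/27 kN·m ≈ 33.629630 kN·m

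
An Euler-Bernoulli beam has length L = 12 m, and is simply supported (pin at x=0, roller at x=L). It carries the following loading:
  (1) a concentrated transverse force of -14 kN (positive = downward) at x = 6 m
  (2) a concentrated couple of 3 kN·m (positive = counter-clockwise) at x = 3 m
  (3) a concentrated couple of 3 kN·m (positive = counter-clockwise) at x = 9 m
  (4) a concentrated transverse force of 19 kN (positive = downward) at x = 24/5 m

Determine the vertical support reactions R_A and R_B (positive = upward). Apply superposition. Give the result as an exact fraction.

Load 1 — point force P=-14 kN at a=6 m (b=L-a=6):
  R_A = Pb/L = (-14)·6/12 = -7 kN
  R_B = Pa/L = (-14)·6/12 = -7 kN
Load 2 — applied couple M₀=3 kN·m at a=3 m (b=L-a=9):
  R_A = M₀/L = 3/12 = 1/4 kN
  R_B = -M₀/L = -3/12 = -1/4 kN
Load 3 — applied couple M₀=3 kN·m at a=9 m (b=L-a=3):
  R_A = M₀/L = 3/12 = 1/4 kN
  R_B = -M₀/L = -3/12 = -1/4 kN
Load 4 — point force P=19 kN at a=24/5 m (b=L-a=36/5):
  R_A = Pb/L = 19·(36/5)/12 = 57/5 kN
  R_B = Pa/L = 19·(24/5)/12 = 38/5 kN
Superposition: R_A = 49/10 kN, R_B = 1/10 kN

R_A = 49/10 kN, R_B = 1/10 kN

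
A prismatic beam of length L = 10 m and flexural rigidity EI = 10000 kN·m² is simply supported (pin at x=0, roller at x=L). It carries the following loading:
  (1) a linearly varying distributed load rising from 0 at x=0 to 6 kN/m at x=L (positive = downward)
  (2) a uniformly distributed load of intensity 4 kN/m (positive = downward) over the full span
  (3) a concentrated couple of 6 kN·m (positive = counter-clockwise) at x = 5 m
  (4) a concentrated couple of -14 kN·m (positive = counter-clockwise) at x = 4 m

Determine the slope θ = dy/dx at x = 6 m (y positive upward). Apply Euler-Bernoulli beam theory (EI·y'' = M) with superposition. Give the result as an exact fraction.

Load 1 — triangular load w₀=6 kN/m (0→w₀ over full span):
  θ_1 = -w₀(7L⁴-30L²x²+15x⁴)/(360LEI) = -6·(7·10⁴-30·10²·6²+15·6⁴)/(360·10·10000) = 29/9375 rad
Load 2 — uniform load w=4 kN/m over full span:
  θ_2 = -w(L³-6Lx²+4x³)/(24EI) = -4·(10³-6·10·6²+4·6³)/(24·10000) = 37/7500 rad
Load 3 — applied couple M₀=6 kN·m at a=5 m (b=L-a=5):
  θ_3 = (M₀x²/(2L)-M₀(x-a)+C₁)/EI  [x>a] with C₁=M₀(3b²-L²)/(6L)=-5/2 = (6·6²/(2·10)-6·(6-5)+(-5/2))/10000 = 23/100000 rad
Load 4 — applied couple M₀=-14 kN·m at a=4 m (b=L-a=6):
  θ_4 = (M₀x²/(2L)-M₀(x-a)+C₁)/EI  [x>a] with C₁=M₀(3b²-L²)/(6L)=-28/15 = ((-14)·6²/(2·10)-(-14)·(6-4)+(-28/15))/10000 = 7/75000 rad
Superposition: θ = Σ θ_i = 167/20000 rad ≈ 0.008350 rad

θ(6) = 167/20000 rad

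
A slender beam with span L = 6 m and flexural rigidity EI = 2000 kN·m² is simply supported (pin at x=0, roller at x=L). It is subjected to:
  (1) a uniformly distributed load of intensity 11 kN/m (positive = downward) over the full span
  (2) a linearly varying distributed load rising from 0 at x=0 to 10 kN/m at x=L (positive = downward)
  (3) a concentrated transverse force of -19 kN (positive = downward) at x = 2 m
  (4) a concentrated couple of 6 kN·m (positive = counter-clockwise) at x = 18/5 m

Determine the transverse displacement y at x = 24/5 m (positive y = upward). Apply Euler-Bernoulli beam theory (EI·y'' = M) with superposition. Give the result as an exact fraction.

Load 1 — uniform load w=11 kN/m over full span:
  y_1 = -wx(L³-2Lx²+x³)/(24EI) = -11·(24/5)·(6³-2·6·(24/5)²+(24/5)³)/(24·2000) = -8613/156250 m
Load 2 — triangular load w₀=10 kN/m (0→w₀ over full span):
  y_2 = -w₀x(7L⁴-10L²x²+3x⁴)/(360LEI) = -10·(24/5)·(7·6⁴-10·6²·(24/5)²+3·(24/5)⁴)/(360·6·2000) = -10287/390625 m
Load 3 — point force P=-19 kN at a=2 m (b=L-a=4):
  y_3 = -Pa(L-x)(2Lx-a²-x²)/(6LEI)  [x>a] = -(-19)·2·(6-(24/5))·(2·6·(24/5)-2²-(24/5)²)/(6·6·2000) = 3629/187500 m
Load 4 — applied couple M₀=6 kN·m at a=18/5 m (b=L-a=12/5):
  y_4 = (M₀x³/(6L)-M₀(x-a)²/2+C₁x)/EI  [x>a] with C₁=M₀(3b²-L²)/(6L)=-78/25 = (6·(24/5)³/(6·6)-6·((24/5)-(18/5))²/2+(-78/25)·(24/5))/2000 = -27/62500 m
Superposition: y = Σ y_i = -146567/2343750 m ≈ -0.062535 m

y(24/5) = -146567/2343750 m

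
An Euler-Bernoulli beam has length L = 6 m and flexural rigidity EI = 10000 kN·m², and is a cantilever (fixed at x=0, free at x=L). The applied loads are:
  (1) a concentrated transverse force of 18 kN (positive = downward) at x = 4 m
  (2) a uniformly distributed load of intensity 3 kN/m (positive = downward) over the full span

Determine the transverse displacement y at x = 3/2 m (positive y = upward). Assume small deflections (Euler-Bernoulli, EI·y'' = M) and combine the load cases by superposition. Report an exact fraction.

Load 1 — point force P=18 kN at a=4 m (b=L-a=2):
  y_1 = -Px²(3a-x)/(6EI)  [x≤a] = -18·(3/2)²·(3·4-(3/2))/(6·10000) = -567/80000 m
Load 2 — uniform load w=3 kN/m over full span:
  y_2 = -wx²(x²-4Lx+6L²)/(24EI) = -3·(3/2)²·((3/2)²-4·6·(3/2)+6·6²)/(24·10000) = -6561/1280000 m
Superposition: y = Σ y_i = -15633/1280000 m ≈ -0.012213 m

y(3/2) = -15633/1280000 m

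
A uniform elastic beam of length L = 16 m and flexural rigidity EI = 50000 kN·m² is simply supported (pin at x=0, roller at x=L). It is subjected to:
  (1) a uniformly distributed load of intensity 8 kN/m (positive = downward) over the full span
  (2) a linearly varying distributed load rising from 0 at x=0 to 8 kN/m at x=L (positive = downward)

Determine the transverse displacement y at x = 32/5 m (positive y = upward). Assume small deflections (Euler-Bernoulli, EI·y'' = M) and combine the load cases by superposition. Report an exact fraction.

Load 1 — uniform load w=8 kN/m over full span:
  y_1 = -wx(L³-2Lx²+x³)/(24EI) = -8·(32/5)·(16³-2·16·(32/5)²+(32/5)³)/(24·50000) = -253952/1953125 m
Load 2 — triangular load w₀=8 kN/m (0→w₀ over full span):
  y_2 = -w₀x(7L⁴-10L²x²+3x⁴)/(360LEI) = -8·(32/5)·(7·16⁴-10·16²·(32/5)²+3·(32/5)⁴)/(360·16·50000) = -9347072/146484375 m
Superposition: y = Σ y_i = -28393472/146484375 m ≈ -0.193833 m

y(32/5) = -28393472/146484375 m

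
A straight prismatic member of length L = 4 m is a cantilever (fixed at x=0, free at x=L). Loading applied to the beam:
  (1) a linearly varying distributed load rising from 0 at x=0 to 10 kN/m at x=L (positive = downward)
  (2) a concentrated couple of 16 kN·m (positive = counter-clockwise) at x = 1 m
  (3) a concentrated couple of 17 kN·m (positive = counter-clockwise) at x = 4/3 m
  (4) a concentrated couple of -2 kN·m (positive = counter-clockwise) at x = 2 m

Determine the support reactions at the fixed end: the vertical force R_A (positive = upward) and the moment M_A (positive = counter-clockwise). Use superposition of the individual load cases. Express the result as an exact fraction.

Load 1 — triangular load w₀=10 kN/m (0→w₀ over full span):
  R_A = w₀L/2 = 10·4/2 = 20 kN
  M_A = w₀L²/3 = 10·4²/3 = 160/3 kN·m
Load 2 — applied couple M₀=16 kN·m at a=1 m (b=L-a=3):
  R_A = 0 kN
  M_A = -M₀ = -16 kN·m
Load 3 — applied couple M₀=17 kN·m at a=4/3 m (b=L-a=8/3):
  R_A = 0 kN
  M_A = -M₀ = -17 kN·m
Load 4 — applied couple M₀=-2 kN·m at a=2 m (b=L-a=2):
  R_A = 0 kN
  M_A = -M₀ = -(-2) = 2 kN·m
Superposition: R_A = 20 kN, M_A = 67/3 kN·m

R_A = 20 kN, M_A = 67/3 kN·m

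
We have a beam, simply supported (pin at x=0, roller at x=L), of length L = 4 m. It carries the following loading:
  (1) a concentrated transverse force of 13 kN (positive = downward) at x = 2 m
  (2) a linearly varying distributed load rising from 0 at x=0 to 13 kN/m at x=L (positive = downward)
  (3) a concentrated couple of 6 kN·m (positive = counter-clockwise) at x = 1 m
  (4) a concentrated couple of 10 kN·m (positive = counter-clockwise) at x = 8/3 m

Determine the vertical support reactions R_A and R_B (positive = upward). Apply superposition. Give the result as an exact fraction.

Load 1 — point force P=13 kN at a=2 m (b=L-a=2):
  R_A = Pb/L = 13·2/4 = 13/2 kN
  R_B = Pa/L = 13·2/4 = 13/2 kN
Load 2 — triangular load w₀=13 kN/m (0→w₀ over full span):
  R_A = w₀L/6 = 13·4/6 = 26/3 kN
  R_B = w₀L/3 = 13·4/3 = 52/3 kN
Load 3 — applied couple M₀=6 kN·m at a=1 m (b=L-a=3):
  R_A = M₀/L = 6/4 = 3/2 kN
  R_B = -M₀/L = -6/4 = -3/2 kN
Load 4 — applied couple M₀=10 kN·m at a=8/3 m (b=L-a=4/3):
  R_A = M₀/L = 10/4 = 5/2 kN
  R_B = -M₀/L = -10/4 = -5/2 kN
Superposition: R_A = 115/6 kN, R_B = 119/6 kN

R_A = 115/6 kN, R_B = 119/6 kN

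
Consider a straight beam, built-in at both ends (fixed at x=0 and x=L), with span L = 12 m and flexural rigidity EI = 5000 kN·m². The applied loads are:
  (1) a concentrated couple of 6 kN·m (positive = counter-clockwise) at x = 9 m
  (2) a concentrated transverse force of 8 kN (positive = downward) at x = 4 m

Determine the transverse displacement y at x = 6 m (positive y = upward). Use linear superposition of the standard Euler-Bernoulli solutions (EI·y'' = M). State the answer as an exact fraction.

y(6) = -401/30000 m

Load 1 — applied couple M₀=6 kN·m at a=9 m (b=L-a=3):
  y_1 = (R_Ax³/6 - M_Ax²/2)/EI  [x≤a] with R_A=9/16, M_A=15/8 = ((9/16)·6³/6 - (15/8)·6²/2)/5000 = -27/10000 m
Load 2 — point force P=8 kN at a=4 m (b=L-a=8):
  y_2 = -Pa²(L-x)²(3bL-(3b+a)(L-x))/(6L³EI)  [x>a] = -8·4²·(12-6)²·(3·8·12-(3·8+4)·(12-6))/(6·12³·5000) = -4/375 m
Superposition: y = Σ y_i = -401/30000 m ≈ -0.013367 m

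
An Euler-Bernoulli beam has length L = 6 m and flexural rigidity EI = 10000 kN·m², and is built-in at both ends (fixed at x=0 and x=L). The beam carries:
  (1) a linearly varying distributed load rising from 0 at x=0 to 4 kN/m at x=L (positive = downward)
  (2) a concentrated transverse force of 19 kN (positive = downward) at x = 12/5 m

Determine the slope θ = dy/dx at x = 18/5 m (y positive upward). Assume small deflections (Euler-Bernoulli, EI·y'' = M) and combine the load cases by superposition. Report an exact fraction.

θ(18/5) = 1638/1953125 rad

Load 1 — triangular load w₀=4 kN/m (0→w₀ over full span):
  θ_1 = -w₀(2x(L-x)(L-2x)(x+2L)+x²(L-x)²)/(120LEI) = -4·(2·(18/5)·(6-(18/5))·(6-2·(18/5))·((18/5)+2·6)+(18/5)²·(6-(18/5))²)/(120·6·10000) = 54/390625 rad
Load 2 — point force P=19 kN at a=12/5 m (b=L-a=18/5):
  θ_2 = Pa²(L-x)(2bL-(3b+a)(L-x))/(2L³EI)  [x>a] = 19·(12/5)²·(6-(18/5))·(2·(18/5)·6-(3·(18/5)+(12/5))·(6-(18/5)))/(2·6³·10000) = 1368/1953125 rad
Superposition: θ = Σ θ_i = 1638/1953125 rad ≈ 0.000839 rad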